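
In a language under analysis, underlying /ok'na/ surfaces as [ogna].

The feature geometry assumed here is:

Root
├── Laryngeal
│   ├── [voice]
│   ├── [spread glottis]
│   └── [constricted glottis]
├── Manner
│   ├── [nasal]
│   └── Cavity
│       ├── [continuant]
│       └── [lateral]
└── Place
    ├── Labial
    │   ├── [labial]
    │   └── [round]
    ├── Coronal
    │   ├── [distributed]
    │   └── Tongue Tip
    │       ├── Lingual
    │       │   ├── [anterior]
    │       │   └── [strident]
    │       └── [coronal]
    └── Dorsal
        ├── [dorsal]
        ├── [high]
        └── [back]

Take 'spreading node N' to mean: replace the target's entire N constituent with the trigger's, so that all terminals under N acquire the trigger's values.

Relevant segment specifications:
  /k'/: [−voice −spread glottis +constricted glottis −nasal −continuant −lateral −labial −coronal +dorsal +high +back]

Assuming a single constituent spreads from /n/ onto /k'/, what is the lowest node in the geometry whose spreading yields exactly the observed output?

The alternation /k'/ → [g] changes [voice], [constricted glottis] and nothing else.
These terminals are all dominated by Laryngeal, and no proper subconstituent of Laryngeal covers them all; Laryngeal is their lowest common ancestor.
If Laryngeal spreads, every terminal under it takes /n/'s value, producing [g] as observed.
Since [nasal], [coronal] are preserved even though /n/ disagrees there, no node above Laryngeal spread.

Laryngeal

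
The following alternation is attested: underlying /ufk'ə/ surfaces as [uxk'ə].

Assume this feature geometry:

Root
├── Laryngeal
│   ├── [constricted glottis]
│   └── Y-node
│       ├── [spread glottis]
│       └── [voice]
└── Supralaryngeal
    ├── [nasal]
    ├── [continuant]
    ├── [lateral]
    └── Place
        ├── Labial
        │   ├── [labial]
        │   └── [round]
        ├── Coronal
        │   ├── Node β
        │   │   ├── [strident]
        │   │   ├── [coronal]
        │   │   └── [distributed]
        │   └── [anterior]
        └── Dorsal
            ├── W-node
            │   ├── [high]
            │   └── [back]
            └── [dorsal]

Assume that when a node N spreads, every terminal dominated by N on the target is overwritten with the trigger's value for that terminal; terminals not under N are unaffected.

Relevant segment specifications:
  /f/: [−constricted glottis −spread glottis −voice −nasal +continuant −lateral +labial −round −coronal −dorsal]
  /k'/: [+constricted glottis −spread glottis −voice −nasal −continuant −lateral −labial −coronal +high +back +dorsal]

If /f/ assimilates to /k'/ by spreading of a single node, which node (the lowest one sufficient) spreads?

Place

/f/ and [x] differ in [labial], [round], [dorsal], [high], [back]; every other specified feature is identical.
In this geometry the lowest node dominating all of them is Place: every daughter of Place dominates only a proper subset, so no lower node suffices.
Delinking /f/'s Place and associating /k'/'s Place gives precisely the feature bundle of [x].
[continuant] — on which /k'/ differs from /f/ — is unchanged, so neither Supralaryngeal nor anything higher can have spread; the constituent is no larger than Place.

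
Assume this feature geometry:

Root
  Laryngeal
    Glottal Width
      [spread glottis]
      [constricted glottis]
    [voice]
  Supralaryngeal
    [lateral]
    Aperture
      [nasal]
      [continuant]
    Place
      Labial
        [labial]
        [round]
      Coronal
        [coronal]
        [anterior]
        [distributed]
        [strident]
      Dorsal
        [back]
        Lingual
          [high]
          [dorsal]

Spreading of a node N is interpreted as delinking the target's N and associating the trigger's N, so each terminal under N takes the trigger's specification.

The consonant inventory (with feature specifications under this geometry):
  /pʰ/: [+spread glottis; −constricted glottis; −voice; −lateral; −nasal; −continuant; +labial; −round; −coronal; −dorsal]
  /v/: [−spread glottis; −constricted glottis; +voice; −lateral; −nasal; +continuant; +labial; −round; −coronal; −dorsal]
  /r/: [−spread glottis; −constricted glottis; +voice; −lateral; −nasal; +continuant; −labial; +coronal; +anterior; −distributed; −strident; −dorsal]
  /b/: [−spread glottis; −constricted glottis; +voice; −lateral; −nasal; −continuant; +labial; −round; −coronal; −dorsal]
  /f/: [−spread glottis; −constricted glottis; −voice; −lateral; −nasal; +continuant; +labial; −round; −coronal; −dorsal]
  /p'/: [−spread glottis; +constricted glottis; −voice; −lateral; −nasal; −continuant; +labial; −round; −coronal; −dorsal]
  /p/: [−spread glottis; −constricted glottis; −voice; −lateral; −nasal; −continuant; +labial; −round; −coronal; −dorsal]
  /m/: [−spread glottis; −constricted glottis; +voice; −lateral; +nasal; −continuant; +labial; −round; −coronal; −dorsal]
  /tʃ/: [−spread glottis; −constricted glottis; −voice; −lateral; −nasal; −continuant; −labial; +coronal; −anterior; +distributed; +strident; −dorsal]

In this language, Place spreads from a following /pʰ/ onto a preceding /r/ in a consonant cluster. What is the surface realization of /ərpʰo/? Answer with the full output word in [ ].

[əvpʰo]

The Place node dominates the terminals [labial], [round], [coronal], [anterior], [distributed], [strident], [back], [high], [dorsal].
The target acquires /pʰ/'s values for everything under Place — [+labial], [−round], [−coronal], [−dorsal] — while keeping its own [spread glottis], [constricted glottis], [voice], ….
Among the inventory, only /v/ has exactly this specification, giving the surface form [əvpʰo].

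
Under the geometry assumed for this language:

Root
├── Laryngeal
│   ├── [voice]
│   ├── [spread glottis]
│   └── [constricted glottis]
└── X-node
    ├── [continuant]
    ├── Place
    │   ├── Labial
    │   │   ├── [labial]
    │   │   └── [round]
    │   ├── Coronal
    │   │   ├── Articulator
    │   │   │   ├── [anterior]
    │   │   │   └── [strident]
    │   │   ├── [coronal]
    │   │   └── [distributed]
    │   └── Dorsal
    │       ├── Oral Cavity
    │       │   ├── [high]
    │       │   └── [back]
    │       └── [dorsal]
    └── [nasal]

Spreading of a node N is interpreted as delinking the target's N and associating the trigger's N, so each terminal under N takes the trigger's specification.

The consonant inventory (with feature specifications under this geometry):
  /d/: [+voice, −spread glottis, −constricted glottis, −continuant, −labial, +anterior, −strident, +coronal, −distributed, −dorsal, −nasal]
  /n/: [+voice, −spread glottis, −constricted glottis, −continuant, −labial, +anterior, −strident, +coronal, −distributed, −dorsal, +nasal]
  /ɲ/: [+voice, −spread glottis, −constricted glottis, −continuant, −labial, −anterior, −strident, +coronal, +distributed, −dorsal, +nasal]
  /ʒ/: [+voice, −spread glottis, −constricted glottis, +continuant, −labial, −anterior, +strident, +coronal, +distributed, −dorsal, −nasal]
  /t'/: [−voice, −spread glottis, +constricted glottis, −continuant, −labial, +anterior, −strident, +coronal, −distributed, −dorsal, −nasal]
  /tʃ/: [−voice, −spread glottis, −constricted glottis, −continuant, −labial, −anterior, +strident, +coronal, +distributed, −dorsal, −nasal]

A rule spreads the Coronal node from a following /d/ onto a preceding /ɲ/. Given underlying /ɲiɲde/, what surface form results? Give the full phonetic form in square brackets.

[ɲinde]

Coronal immediately or transitively dominates [anterior], [strident], [coronal], [distributed].
The target acquires /d/'s values for everything under Coronal — [+anterior], [−strident], [+coronal], [−distributed] — while keeping its own [voice], [spread glottis], [constricted glottis], ….
The resulting bundle matches /n/ in the inventory; substituting it for /ɲ/ gives [ɲinde].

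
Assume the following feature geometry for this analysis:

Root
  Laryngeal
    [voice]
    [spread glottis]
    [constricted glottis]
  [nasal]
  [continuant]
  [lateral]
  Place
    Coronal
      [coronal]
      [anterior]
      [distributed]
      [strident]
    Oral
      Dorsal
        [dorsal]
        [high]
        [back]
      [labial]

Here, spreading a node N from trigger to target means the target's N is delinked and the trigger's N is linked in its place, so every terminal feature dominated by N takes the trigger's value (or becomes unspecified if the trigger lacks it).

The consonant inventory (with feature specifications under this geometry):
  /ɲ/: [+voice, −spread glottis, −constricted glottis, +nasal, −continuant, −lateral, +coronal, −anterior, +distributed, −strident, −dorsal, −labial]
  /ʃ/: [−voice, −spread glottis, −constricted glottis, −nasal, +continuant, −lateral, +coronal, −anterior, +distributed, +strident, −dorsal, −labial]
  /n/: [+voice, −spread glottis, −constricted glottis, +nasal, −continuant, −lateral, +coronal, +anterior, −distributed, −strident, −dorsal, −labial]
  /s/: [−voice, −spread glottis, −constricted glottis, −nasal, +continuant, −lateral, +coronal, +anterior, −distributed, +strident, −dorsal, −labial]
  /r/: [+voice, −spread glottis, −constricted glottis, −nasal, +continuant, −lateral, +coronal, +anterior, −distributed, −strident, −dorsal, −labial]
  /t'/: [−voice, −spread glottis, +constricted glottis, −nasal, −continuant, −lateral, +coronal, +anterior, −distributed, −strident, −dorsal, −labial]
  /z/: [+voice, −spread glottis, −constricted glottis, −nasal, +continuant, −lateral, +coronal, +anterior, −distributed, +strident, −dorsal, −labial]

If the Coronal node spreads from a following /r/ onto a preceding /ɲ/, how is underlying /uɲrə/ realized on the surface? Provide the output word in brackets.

The Coronal node dominates the terminals [coronal], [anterior], [distributed], [strident].
Spreading Coronal from /r/ onto /ɲ/ replaces those values with /r/'s: [+coronal], [+anterior], [−distributed], [−strident]. Features outside Coronal ([voice], [spread glottis], [constricted glottis], …) stay as in /ɲ/.
Among the inventory, only /n/ has exactly this specification, giving the surface form [unrə].

[unrə]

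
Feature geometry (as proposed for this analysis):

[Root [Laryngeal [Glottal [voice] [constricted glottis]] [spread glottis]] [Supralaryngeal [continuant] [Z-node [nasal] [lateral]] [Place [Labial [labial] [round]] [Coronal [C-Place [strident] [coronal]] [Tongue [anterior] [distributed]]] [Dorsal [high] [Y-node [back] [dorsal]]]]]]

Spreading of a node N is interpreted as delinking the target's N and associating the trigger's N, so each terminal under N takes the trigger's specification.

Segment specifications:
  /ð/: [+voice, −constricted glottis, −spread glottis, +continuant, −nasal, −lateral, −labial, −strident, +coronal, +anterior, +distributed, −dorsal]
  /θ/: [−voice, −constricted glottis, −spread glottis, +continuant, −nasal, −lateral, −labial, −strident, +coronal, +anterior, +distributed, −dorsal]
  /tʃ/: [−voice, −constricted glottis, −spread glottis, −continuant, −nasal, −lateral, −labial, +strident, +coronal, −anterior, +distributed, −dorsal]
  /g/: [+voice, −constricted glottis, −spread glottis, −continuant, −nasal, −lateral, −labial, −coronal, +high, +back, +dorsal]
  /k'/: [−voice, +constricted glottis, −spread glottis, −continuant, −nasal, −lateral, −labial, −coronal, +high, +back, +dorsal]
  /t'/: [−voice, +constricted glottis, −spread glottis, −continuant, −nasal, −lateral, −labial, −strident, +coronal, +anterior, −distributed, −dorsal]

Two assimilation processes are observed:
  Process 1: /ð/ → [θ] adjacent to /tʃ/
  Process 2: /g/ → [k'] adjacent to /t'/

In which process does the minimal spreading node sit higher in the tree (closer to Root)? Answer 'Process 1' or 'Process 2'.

Process 2

In Process 1, [voice] changes, so the minimal spreading node is [voice] at depth 3.
Process 2 alters [voice], [constricted glottis]; the lowest common ancestor is Glottal (depth 2 from Root).
Glottal (depth 2) sits above [voice] (depth 3), making Process 2 the one with the higher spreading node.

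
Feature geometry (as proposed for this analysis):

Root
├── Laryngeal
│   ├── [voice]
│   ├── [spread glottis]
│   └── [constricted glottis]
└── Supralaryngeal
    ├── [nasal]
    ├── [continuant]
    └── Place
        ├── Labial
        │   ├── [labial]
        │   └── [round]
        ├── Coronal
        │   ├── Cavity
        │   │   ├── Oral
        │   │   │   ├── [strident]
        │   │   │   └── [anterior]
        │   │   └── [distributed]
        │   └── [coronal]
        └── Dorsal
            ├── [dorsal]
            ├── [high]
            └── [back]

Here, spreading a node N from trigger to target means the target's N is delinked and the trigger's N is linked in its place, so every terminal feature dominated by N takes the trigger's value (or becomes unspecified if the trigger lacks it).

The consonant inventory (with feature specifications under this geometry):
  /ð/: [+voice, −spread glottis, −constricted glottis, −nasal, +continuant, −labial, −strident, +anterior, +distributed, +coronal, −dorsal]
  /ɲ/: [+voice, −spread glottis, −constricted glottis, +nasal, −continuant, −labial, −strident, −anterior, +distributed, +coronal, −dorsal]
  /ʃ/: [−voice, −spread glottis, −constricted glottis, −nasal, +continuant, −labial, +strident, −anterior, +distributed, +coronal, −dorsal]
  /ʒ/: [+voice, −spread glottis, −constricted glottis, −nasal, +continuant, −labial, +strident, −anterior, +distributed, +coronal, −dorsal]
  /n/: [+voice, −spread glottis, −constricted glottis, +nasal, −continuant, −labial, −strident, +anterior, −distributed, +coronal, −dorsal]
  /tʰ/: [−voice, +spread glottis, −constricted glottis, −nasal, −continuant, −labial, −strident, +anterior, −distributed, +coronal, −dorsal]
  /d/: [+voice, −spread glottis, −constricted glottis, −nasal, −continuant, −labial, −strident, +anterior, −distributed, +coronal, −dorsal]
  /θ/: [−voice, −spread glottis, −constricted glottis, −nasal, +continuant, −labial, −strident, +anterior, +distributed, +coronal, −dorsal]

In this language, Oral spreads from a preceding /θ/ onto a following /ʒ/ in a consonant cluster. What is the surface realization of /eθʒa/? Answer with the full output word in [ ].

[eθða]

Terminals under Oral in this geometry: [strident], [anterior].
Spreading Oral from /θ/ onto /ʒ/ replaces those values with /θ/'s: [−strident], [+anterior]. Features outside Oral ([voice], [spread glottis], [constricted glottis], …) stay as in /ʒ/.
This feature bundle is that of [ð], so /eθʒa/ surfaces as [eθða].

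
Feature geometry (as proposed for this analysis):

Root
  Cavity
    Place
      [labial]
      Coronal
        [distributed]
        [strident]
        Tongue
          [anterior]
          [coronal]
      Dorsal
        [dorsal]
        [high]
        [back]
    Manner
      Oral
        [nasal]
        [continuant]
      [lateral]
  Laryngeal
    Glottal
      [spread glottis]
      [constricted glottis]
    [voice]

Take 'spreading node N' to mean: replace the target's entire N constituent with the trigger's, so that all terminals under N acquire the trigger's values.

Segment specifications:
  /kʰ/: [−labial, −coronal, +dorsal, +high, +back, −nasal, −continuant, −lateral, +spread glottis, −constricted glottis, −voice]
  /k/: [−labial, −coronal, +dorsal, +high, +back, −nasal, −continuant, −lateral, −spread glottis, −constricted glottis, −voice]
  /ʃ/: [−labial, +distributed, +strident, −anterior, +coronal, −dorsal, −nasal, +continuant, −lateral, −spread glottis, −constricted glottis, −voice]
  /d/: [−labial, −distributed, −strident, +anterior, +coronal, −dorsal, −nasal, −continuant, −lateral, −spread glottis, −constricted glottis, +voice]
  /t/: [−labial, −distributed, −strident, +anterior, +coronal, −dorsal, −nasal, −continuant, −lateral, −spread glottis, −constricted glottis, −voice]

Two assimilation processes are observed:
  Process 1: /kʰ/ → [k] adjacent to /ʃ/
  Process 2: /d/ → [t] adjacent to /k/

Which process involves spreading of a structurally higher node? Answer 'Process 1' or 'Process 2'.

Process 1: the feature that changes is [spread glottis]; the minimal node is [spread glottis] (depth 3).
Process 2 alters [voice]; the lowest dominating node is [voice] (depth 2 from Root).
[voice] (depth 2) sits above [spread glottis] (depth 3), making Process 2 the one with the higher spreading node.

Process 2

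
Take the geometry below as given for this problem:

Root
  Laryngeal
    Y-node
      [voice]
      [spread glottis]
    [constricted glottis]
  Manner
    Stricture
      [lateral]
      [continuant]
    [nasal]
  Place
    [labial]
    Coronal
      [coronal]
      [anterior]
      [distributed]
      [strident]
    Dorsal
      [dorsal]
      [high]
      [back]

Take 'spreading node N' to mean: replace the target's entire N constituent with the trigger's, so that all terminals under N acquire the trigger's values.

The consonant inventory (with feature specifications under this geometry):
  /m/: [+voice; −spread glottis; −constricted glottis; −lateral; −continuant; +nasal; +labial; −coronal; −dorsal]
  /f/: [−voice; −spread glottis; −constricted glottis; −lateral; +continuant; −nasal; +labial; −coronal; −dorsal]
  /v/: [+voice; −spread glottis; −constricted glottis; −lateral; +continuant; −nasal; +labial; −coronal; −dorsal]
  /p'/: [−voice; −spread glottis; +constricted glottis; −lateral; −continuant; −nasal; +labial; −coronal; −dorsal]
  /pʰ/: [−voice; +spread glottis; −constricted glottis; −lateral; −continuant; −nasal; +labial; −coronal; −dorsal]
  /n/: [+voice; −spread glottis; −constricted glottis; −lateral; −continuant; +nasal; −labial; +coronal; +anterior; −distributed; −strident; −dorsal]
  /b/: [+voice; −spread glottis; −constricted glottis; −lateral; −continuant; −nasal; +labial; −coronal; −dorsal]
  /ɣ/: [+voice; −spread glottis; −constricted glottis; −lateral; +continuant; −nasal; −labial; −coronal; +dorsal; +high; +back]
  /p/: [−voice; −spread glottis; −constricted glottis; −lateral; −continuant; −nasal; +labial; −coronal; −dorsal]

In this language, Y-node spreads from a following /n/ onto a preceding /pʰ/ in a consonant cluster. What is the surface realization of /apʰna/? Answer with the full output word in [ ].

[abna]

Y-node immediately or transitively dominates [voice], [spread glottis].
After delinking /pʰ/'s Y-node and linking /n/'s, the affected terminals become [+voice], [−spread glottis]; [constricted glottis], [lateral], [continuant], … (outside Y-node) are retained from /pʰ/.
This feature bundle is that of [b], so /apʰna/ surfaces as [abna].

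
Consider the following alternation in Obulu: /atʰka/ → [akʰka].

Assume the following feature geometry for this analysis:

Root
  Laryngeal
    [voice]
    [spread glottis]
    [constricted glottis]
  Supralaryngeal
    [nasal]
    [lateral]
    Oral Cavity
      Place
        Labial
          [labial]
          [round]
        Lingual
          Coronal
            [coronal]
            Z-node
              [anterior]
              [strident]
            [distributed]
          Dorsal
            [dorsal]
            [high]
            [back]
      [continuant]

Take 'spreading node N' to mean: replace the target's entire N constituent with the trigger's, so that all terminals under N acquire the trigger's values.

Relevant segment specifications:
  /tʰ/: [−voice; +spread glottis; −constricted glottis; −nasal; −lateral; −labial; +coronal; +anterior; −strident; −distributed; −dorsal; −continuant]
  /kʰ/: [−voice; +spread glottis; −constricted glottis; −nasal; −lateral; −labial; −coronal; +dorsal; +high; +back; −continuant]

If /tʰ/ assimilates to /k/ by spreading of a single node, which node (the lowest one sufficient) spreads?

Lingual

The alternation /tʰ/ → [kʰ] changes [coronal], [anterior], [distributed], [strident], [dorsal], [high], [back] and nothing else.
In this geometry the lowest node dominating all of them is Lingual: every daughter of Lingual dominates only a proper subset, so no lower node suffices.
Spreading Lingual from /k/ overwrites each of those terminals with /k/'s values, yielding exactly [kʰ].
[spread glottis], a feature on which the two segments disagree outside Lingual, is unchanged — nothing dominating it spread, and Lingual is the minimal sufficient constituent.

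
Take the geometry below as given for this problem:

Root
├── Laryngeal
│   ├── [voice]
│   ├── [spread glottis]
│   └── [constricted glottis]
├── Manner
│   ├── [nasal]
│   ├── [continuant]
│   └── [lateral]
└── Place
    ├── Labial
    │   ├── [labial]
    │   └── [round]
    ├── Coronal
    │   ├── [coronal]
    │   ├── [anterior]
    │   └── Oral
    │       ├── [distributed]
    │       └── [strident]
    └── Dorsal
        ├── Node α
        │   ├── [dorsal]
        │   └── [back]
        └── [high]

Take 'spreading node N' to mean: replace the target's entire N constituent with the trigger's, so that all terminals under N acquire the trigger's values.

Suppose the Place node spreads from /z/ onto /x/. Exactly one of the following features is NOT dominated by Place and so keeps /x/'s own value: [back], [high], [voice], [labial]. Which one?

[voice]

Place dominates exactly [labial], [round], [coronal], [anterior], [distributed], [strident], [dorsal], [back], [high].
Of the listed options, [back], [high], [labial] are among these and would be overwritten by spreading Place.
[voice] attaches under Laryngeal, not under Place, so /x/ retains its own value for [voice].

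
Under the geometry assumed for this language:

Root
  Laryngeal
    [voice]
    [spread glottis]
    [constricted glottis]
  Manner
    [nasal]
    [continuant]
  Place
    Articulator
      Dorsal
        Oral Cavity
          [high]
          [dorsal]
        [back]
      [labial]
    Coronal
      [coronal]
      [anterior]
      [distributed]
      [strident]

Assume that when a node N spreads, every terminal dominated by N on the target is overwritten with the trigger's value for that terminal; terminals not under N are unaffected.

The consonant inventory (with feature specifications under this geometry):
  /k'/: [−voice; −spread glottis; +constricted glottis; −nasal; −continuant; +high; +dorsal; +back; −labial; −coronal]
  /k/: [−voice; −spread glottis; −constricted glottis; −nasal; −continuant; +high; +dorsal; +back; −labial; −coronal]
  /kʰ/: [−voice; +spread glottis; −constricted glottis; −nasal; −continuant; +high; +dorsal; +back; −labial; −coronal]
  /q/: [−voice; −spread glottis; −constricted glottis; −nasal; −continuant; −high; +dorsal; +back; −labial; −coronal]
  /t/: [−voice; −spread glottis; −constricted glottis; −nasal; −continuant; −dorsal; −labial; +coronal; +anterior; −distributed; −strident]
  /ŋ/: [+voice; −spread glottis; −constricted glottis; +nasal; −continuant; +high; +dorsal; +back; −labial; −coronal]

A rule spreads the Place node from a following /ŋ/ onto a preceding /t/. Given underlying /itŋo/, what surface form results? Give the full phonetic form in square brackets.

Terminals under Place in this geometry: [high], [dorsal], [back], [labial], [coronal], [anterior], [distributed], [strident].
The target acquires /ŋ/'s values for everything under Place — [+high], [+dorsal], [+back], [−labial], [−coronal] — while keeping its own [voice], [spread glottis], [constricted glottis], ….
The resulting bundle matches /k/ in the inventory; substituting it for /t/ gives [ikŋo].

[ikŋo]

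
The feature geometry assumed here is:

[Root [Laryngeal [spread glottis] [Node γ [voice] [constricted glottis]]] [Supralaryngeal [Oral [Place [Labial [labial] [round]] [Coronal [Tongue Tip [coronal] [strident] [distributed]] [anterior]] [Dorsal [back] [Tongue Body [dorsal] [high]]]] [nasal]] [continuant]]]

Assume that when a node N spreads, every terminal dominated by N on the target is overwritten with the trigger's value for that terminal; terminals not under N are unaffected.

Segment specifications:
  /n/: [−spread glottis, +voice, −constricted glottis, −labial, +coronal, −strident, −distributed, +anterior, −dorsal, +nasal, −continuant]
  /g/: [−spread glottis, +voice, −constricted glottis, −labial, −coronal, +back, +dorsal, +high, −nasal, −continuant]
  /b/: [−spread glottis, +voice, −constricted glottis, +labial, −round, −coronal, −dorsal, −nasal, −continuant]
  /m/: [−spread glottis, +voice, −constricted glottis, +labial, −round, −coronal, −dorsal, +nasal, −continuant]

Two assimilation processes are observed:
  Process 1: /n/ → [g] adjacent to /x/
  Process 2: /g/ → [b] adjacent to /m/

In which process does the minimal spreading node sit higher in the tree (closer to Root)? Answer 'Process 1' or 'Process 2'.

Process 1

Process 1 alters [nasal], [coronal], [anterior], [distributed], [strident], [dorsal], [high], [back]; the lowest common ancestor is Oral (depth 2 from Root).
Process 2 alters [labial], [round], [dorsal], [high], [back]; the lowest common ancestor is Place (depth 3 from Root).
Oral (depth 2) sits above Place (depth 3), making Process 1 the one with the higher spreading node.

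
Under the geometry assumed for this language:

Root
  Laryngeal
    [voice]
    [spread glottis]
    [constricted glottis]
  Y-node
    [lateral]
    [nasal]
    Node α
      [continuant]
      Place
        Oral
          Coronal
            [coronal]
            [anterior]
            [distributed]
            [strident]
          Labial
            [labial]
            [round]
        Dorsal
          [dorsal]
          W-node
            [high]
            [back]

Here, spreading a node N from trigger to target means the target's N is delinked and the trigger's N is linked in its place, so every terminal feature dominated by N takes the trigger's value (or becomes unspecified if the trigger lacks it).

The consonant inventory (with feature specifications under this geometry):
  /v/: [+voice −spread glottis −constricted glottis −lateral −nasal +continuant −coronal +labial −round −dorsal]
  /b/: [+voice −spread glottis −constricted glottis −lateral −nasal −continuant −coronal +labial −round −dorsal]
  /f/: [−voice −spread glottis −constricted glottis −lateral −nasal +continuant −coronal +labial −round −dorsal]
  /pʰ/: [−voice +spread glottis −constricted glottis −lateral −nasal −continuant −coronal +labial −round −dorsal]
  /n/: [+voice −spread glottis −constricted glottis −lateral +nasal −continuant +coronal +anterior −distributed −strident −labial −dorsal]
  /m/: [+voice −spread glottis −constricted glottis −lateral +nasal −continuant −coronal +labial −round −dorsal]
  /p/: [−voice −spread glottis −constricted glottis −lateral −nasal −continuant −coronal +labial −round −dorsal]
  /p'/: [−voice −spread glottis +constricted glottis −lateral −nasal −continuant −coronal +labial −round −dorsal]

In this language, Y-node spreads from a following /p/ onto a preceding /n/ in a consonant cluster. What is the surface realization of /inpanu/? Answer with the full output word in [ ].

The Y-node node dominates the terminals [lateral], [nasal], [continuant], [coronal], [anterior], [distributed], [strident], [labial], [round], [dorsal], [high], [back].
After delinking /n/'s Y-node and linking /p/'s, the affected terminals become [−lateral], [−nasal], [−continuant], [−coronal], [+labial], [−round], [−dorsal]; [voice], [spread glottis], [constricted glottis] (outside Y-node) are retained from /n/.
Among the inventory, only /b/ has exactly this specification, giving the surface form [ibpanu].

[ibpanu]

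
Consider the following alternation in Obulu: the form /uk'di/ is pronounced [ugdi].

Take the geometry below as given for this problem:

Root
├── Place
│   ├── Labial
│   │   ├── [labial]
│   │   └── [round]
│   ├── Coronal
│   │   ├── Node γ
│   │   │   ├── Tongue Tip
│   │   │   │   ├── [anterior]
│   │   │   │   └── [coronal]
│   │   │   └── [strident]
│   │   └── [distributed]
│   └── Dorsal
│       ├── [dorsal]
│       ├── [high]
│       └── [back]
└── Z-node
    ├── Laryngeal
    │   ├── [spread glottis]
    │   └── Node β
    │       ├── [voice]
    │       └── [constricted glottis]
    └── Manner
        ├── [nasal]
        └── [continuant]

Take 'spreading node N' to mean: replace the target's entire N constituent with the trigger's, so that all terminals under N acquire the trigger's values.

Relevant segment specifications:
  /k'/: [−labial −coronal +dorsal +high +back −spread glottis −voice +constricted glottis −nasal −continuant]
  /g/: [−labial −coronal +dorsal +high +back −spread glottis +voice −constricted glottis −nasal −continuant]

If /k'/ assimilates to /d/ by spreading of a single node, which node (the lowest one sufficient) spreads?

/k'/ and [g] differ in [voice], [constricted glottis]; every other specified feature is identical.
Tracing each changed feature up the tree, the paths first meet at Node β; any lower node misses at least one of them.
If Node β spreads, every terminal under it takes /d/'s value, producing [g] as observed.
Features on which the two segments disagree outside Node β, such as [coronal], [dorsal], are unchanged — nothing dominating them spread, and Node β is the minimal sufficient constituent.

Node β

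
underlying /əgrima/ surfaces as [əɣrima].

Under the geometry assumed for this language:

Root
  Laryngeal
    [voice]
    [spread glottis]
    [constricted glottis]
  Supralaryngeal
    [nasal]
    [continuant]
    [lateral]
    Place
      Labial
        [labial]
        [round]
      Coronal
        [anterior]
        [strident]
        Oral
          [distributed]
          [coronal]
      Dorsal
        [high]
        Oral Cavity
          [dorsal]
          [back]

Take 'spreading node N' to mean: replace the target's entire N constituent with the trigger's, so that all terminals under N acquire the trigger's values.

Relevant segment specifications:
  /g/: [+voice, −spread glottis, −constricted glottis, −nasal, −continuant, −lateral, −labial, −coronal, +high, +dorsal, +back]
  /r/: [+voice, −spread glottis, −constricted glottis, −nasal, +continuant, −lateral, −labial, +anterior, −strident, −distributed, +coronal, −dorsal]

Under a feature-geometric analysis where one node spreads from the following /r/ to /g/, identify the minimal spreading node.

[continuant]

Feature comparison: [continuant] differs between /g/ and [ɣ]; the remaining terminals match.
Only a single terminal changes, and /r/ supplies the new value, so [continuant] itself is the minimal spreading constituent.
Had Supralaryngeal or a higher node spread, [dorsal], [coronal] would have taken /r/'s values; they stay as in /g/, confirming the spreading constituent is exactly [continuant].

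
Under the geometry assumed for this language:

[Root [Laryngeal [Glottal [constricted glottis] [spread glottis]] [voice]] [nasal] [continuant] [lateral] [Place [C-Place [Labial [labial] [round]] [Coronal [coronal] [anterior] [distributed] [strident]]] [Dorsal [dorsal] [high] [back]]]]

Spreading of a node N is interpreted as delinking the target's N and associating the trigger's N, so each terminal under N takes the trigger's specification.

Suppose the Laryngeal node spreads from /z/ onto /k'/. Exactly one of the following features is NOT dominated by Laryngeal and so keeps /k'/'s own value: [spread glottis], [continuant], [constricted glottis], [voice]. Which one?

Laryngeal dominates exactly [constricted glottis], [spread glottis], [voice].
[voice], [spread glottis], [constricted glottis] all lie under Laryngeal, so they are overwritten when Laryngeal spreads.
[continuant] is not within the Laryngeal subtree (it hangs from Root), so /k'/'s [continuant] value survives.

[continuant]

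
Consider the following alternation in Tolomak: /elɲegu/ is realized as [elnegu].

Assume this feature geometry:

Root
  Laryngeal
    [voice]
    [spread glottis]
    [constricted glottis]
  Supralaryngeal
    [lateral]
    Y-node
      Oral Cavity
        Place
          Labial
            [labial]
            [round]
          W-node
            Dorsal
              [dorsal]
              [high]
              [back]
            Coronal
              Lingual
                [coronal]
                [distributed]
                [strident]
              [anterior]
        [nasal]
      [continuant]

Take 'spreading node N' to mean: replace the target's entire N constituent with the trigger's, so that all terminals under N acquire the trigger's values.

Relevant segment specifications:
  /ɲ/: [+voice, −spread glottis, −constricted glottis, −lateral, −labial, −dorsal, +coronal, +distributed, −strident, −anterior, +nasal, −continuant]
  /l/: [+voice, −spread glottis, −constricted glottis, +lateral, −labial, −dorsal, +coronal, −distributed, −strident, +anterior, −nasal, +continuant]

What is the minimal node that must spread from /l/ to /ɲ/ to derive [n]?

/ɲ/ and [n] differ in [anterior], [distributed]; every other specified feature is identical.
The smallest constituent containing every changed terminal is Coronal — each of its daughters lacks at least one of the affected features.
Spreading Coronal from /l/ overwrites each of those terminals with /l/'s values, yielding exactly [n].
[nasal], [lateral] stay as in /ɲ/ although /l/ differs there, so no node dominating them spread; among the remaining candidates Coronal is the lowest that derives the output.

Coronal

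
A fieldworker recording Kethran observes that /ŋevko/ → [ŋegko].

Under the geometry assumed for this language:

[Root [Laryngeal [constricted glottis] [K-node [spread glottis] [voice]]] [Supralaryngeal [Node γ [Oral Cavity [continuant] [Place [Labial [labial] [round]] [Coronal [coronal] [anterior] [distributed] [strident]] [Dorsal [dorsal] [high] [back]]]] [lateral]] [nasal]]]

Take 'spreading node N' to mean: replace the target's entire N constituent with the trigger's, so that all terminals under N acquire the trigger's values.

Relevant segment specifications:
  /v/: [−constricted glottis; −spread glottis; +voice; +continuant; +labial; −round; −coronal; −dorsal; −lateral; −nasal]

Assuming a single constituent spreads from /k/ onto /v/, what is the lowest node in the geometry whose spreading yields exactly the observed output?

/v/ and [g] differ in [continuant], [labial], [round], [dorsal], [high], [back]; every other specified feature is identical.
The smallest constituent containing every changed terminal is Oral Cavity — each of its daughters lacks at least one of the affected features.
Spreading Oral Cavity from /k/ overwrites each of those terminals with /k/'s values, yielding exactly [g].
[voice], a feature on which the two segments disagree outside Oral Cavity, is unchanged — nothing dominating it spread, and Oral Cavity is the minimal sufficient constituent.

Oral Cavity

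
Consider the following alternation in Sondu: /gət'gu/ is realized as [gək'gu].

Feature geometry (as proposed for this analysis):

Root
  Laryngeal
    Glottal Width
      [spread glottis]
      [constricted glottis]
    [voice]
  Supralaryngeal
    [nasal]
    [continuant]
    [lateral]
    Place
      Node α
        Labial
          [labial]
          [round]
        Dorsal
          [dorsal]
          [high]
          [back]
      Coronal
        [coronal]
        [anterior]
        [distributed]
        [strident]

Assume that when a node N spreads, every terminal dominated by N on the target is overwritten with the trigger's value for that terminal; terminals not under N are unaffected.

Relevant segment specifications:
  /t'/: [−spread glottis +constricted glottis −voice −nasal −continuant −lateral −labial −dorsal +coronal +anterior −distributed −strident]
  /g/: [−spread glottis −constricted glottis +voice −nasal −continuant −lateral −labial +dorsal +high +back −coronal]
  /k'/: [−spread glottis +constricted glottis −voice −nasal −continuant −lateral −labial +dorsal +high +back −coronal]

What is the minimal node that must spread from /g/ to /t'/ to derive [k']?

Place

The alternation /t'/ → [k'] changes [coronal], [anterior], [distributed], [strident], [dorsal], [high], [back] and nothing else.
These terminals are all dominated by Place, and no proper subconstituent of Place covers them all; Place is their lowest common ancestor.
Delinking /t'/'s Place and associating /g/'s Place gives precisely the feature bundle of [k'].
[constricted glottis], [voice] stay as in /t'/ although /g/ differs there, so no node dominating them spread; among the remaining candidates Place is the lowest that derives the output.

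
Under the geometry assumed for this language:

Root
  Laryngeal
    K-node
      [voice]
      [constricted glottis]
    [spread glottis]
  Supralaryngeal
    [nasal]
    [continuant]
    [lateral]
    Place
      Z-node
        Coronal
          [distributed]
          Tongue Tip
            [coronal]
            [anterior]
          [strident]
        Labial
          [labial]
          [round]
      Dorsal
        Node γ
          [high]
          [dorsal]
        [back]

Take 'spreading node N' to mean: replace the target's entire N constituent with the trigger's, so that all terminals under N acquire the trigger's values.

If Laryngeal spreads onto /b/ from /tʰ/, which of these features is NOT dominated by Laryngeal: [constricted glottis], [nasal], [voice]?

Laryngeal dominates exactly [voice], [constricted glottis], [spread glottis].
Spreading Laryngeal replaces [voice], [constricted glottis] with the trigger's values, since each sits inside the Laryngeal constituent.
[nasal] attaches under Supralaryngeal, not under Laryngeal, so /b/ retains its own value for [nasal].

[nasal]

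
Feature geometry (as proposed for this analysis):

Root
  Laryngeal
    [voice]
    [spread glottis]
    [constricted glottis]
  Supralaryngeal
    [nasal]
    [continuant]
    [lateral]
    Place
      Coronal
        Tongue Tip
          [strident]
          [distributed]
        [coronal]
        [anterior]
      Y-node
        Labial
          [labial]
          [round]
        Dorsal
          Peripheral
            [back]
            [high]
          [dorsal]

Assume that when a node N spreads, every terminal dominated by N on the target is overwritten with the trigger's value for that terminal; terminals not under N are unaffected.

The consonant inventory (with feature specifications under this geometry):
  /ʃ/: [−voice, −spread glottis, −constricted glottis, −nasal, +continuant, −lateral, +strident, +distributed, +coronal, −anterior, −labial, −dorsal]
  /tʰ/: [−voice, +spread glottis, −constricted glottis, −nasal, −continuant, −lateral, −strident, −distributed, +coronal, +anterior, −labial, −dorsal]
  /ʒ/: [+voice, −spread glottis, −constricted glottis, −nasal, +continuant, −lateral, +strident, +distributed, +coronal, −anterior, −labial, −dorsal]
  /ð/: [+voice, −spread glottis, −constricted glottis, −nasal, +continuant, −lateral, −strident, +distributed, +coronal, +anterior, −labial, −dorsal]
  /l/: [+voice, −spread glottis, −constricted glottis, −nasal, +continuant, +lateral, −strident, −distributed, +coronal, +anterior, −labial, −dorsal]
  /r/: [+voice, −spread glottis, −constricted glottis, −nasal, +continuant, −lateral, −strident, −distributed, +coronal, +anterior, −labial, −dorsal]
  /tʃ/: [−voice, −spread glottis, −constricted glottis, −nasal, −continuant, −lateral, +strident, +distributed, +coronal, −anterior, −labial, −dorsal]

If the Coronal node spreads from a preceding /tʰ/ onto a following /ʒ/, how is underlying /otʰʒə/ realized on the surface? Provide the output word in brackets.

[otʰrə]

The Coronal node dominates the terminals [strident], [distributed], [coronal], [anterior].
The target acquires /tʰ/'s values for everything under Coronal — [−strident], [−distributed], [+coronal], [+anterior] — while keeping its own [voice], [spread glottis], [constricted glottis], ….
This feature bundle is that of [r], so /otʰʒə/ surfaces as [otʰrə].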